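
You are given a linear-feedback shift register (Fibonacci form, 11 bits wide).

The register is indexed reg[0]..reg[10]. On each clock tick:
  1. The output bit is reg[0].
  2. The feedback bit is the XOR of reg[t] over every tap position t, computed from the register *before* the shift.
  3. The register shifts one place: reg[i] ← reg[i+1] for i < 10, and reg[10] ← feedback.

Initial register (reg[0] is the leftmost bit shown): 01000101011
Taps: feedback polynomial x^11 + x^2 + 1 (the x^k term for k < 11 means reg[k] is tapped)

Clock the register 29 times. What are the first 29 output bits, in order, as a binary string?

01000101011010100001100001001

step | reg (before) | out | fb
   0 | 01000101011 | 0 | 0
   1 | 10001010110 | 1 | 1
   2 | 00010101101 | 0 | 0
   3 | 00101011010 | 0 | 1
   4 | 01010110101 | 0 | 0
   5 | 10101101010 | 1 | 0
   6 | 01011010100 | 0 | 0
   7 | 10110101000 | 1 | 0
   8 | 01101010000 | 0 | 1
   9 | 11010100001 | 1 | 1
  10 | 10101000011 | 1 | 0
  11 | 01010000110 | 0 | 0
  12 | 10100001100 | 1 | 0
  13 | 01000011000 | 0 | 0
  14 | 10000110000 | 1 | 1
  15 | 00001100001 | 0 | 0
  16 | 00011000010 | 0 | 0
  17 | 00110000100 | 0 | 1
  18 | 01100001001 | 0 | 1
  19 | 11000010011 | 1 | 1
  20 | 10000100111 | 1 | 1
  21 | 00001001111 | 0 | 0
  22 | 00010011110 | 0 | 0
  23 | 00100111100 | 0 | 1
  24 | 01001111001 | 0 | 0
  25 | 10011110010 | 1 | 1
  26 | 00111100101 | 0 | 1
  27 | 01111001011 | 0 | 1
  28 | 11110010111 | 1 | 0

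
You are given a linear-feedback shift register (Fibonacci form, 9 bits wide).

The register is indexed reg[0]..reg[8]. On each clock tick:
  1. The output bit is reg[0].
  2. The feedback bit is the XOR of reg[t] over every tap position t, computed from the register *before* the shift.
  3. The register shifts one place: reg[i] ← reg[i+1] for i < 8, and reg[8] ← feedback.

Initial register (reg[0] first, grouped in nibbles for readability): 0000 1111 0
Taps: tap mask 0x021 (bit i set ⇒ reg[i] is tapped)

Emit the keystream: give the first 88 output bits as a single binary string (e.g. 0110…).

tick  register→output (feedback)
  0  000011110→0 (1)
  1  000111101→0 (1)
  2  001111011→0 (1)
  3  011110111→0 (0)
  4  111101110→1 (0)
  5  111011100→1 (0)
  6  110111000→1 (0)
  7  101110000→1 (1)
  8  011100001→0 (0)
  9  111000010→1 (1)
 10  110000101→1 (1)
 11  100001011→1 (0)
 12  000010110→0 (0)
 13  000101100→0 (1)
 14  001011001→0 (1)
 15  010110011→0 (0)
 16  101100110→1 (1)
 17  011001101→0 (1)
 18  110011011→1 (0)
 19  100110110→1 (1)
 20  001101101→0 (1)
 21  011011011→0 (1)
 22  110110111→1 (1)
 23  101101111→1 (0)
 24  011011110→0 (1)
 25  110111101→1 (0)
 26  101111010→1 (0)
 27  011110100→0 (0)
 28  111101000→1 (0)
 29  111010000→1 (1)
 30  110100001→1 (1)
 31  101000011→1 (1)
 32  010000111→0 (0)
 33  100001110→1 (0)
 34  000011100→0 (1)
 35  000111001→0 (1)
 36  001110011→0 (0)
 37  011100110→0 (0)
 38  111001100→1 (0)
 39  110011000→1 (0)
 40  100110000→1 (1)
 41  001100001→0 (0)
 42  011000010→0 (0)
 43  110000100→1 (1)
 44  100001001→1 (0)
 45  000010010→0 (0)
 46  000100100→0 (0)
 47  001001000→0 (1)
 48  010010001→0 (0)
 49  100100010→1 (1)
 50  001000101→0 (0)
 51  010001010→0 (1)
 52  100010101→1 (1)
 53  000101011→0 (1)
 54  001010111→0 (0)
 55  010101110→0 (1)
 56  101011101→1 (0)
 57  010111010→0 (1)
 58  101110101→1 (1)
 59  011101011→0 (1)
 60  111010111→1 (1)
 61  110101111→1 (0)
 62  101011110→1 (0)
 63  010111100→0 (1)
 64  101111001→1 (0)
 65  011110010→0 (0)
 66  111100100→1 (1)
 67  111001001→1 (0)
 68  110010010→1 (1)
 69  100100101→1 (1)
 70  001001011→0 (1)
 71  010010111→0 (0)
 72  100101110→1 (0)
 73  001011100→0 (1)
 74  010111001→0 (1)
 75  101110011→1 (1)
 76  011100111→0 (0)
 77  111001110→1 (0)
 78  110011100→1 (0)
 79  100111000→1 (0)
 80  001110000→0 (0)
 81  011100000→0 (0)
 82  111000000→1 (1)
 83  110000001→1 (1)
 84  100000011→1 (1)
 85  000000111→0 (0)
 86  000001110→0 (1)
 87  000011101→0 (1)

0000111101110000101100110110111101000011100110000100100010101110101111001001011100111000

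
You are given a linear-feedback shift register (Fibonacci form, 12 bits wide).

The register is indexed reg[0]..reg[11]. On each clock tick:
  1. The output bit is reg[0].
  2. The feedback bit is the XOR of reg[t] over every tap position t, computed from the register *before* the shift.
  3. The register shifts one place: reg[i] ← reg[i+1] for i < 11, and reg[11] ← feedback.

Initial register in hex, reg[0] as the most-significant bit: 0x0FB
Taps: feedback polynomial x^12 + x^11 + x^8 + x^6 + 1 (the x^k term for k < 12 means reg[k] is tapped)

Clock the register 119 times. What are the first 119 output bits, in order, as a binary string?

00001111101110010000101000010001010111101111111010101010101100100111100110010000100111001101101000000110100111010111001

k : reg_k → out_k, fb_k
0: 000011111011 → 0, fb=1
1: 000111110111 → 0, fb=0
2: 001111101110 → 0, fb=0
3: 011111011100 → 0, fb=1
4: 111110111001 → 1, fb=0
5: 111101110010 → 1, fb=0
6: 111011100100 → 1, fb=0
7: 110111001000 → 1, fb=0
8: 101110010000 → 1, fb=1
9: 011100100001 → 0, fb=0
10: 111001000010 → 1, fb=1
11: 110010000101 → 1, fb=0
12: 100100001010 → 1, fb=0
13: 001000010100 → 0, fb=0
14: 010000101000 → 0, fb=0
15: 100001010000 → 1, fb=1
16: 000010100001 → 0, fb=0
17: 000101000010 → 0, fb=0
18: 001010000100 → 0, fb=0
19: 010100001000 → 0, fb=1
20: 101000010001 → 1, fb=0
21: 010000100010 → 0, fb=1
22: 100001000101 → 1, fb=0
23: 000010001010 → 0, fb=1
24: 000100010101 → 0, fb=1
25: 001000101011 → 0, fb=1
26: 010001010111 → 0, fb=1
27: 100010101111 → 1, fb=0
28: 000101011110 → 0, fb=1
29: 001010111101 → 0, fb=1
30: 010101111011 → 0, fb=1
31: 101011110111 → 1, fb=1
32: 010111101111 → 0, fb=1
33: 101111011111 → 1, fb=1
34: 011110111111 → 0, fb=1
35: 111101111111 → 1, fb=0
36: 111011111110 → 1, fb=1
37: 110111111101 → 1, fb=0
38: 101111111010 → 1, fb=1
39: 011111110101 → 0, fb=0
40: 111111101010 → 1, fb=1
41: 111111010101 → 1, fb=0
42: 111110101010 → 1, fb=1
43: 111101010101 → 1, fb=0
44: 111010101010 → 1, fb=1
45: 110101010101 → 1, fb=0
46: 101010101010 → 1, fb=1
47: 010101010101 → 0, fb=1
48: 101010101011 → 1, fb=0
49: 010101010110 → 0, fb=0
50: 101010101100 → 1, fb=1
51: 010101011001 → 0, fb=0
52: 101010110010 → 1, fb=0
53: 010101100100 → 0, fb=1
54: 101011001001 → 1, fb=1
55: 010110010011 → 0, fb=1
56: 101100100111 → 1, fb=1
57: 011001001111 → 0, fb=0
58: 110010011110 → 1, fb=0
59: 100100111100 → 1, fb=1
60: 001001111001 → 0, fb=1
61: 010011110011 → 0, fb=0
62: 100111100110 → 1, fb=0
63: 001111001100 → 0, fb=1
64: 011110011001 → 0, fb=0
65: 111100110010 → 1, fb=0
66: 111001100100 → 1, fb=0
67: 110011001000 → 1, fb=0
68: 100110010000 → 1, fb=1
69: 001100100001 → 0, fb=0
70: 011001000010 → 0, fb=0
71: 110010000100 → 1, fb=1
72: 100100001001 → 1, fb=1
73: 001000010011 → 0, fb=1
74: 010000100111 → 0, fb=0
75: 100001001110 → 1, fb=0
76: 000010011100 → 0, fb=1
77: 000100111001 → 0, fb=1
78: 001001110011 → 0, fb=0
79: 010011100110 → 0, fb=1
80: 100111001101 → 1, fb=1
81: 001110011011 → 0, fb=0
82: 011100110110 → 0, fb=1
83: 111001101101 → 1, fb=0
84: 110011011010 → 1, fb=0
85: 100110110100 → 1, fb=0
86: 001101101000 → 0, fb=0
87: 011011010000 → 0, fb=0
88: 110110100000 → 1, fb=0
89: 101101000000 → 1, fb=1
90: 011010000001 → 0, fb=1
91: 110100000011 → 1, fb=0
92: 101000000110 → 1, fb=1
93: 010000001101 → 0, fb=0
94: 100000011010 → 1, fb=0
95: 000000110100 → 0, fb=1
96: 000001101001 → 0, fb=1
97: 000011010011 → 0, fb=1
98: 000110100111 → 0, fb=0
99: 001101001110 → 0, fb=1
100: 011010011101 → 0, fb=0
101: 110100111010 → 1, fb=1
102: 101001110101 → 1, fb=1
103: 010011101011 → 0, fb=1
104: 100111010111 → 1, fb=0
105: 001110101110 → 0, fb=0
106: 011101011100 → 0, fb=1
107: 111010111001 → 1, fb=0
108: 110101110010 → 1, fb=0
109: 101011100100 → 1, fb=0
110: 010111001000 → 0, fb=1
111: 101110010001 → 1, fb=0
112: 011100100010 → 0, fb=1
113: 111001000101 → 1, fb=0
114: 110010001010 → 1, fb=0
115: 100100010100 → 1, fb=1
116: 001000101001 → 0, fb=1
117: 010001010011 → 0, fb=1
118: 100010100111 → 1, fb=1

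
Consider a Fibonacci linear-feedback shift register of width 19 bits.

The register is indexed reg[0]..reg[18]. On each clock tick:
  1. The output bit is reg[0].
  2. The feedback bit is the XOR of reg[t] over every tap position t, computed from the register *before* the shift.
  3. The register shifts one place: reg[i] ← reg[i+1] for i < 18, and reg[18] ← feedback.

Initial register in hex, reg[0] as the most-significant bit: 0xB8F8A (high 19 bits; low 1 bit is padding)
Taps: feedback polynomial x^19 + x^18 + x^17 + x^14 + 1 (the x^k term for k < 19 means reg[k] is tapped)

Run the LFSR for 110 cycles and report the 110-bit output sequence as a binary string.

k : reg_k → out_k, fb_k
0: 1011100011111000101 → 1, fb=0
1: 0111000111110001010 → 0, fb=1
2: 1110001111100010101 → 1, fb=1
3: 1100011111000101011 → 1, fb=1
4: 1000111110001010111 → 1, fb=0
5: 0001111100010101110 → 0, fb=1
6: 0011111000101011101 → 0, fb=0
7: 0111110001010111010 → 0, fb=0
8: 1111100010101110100 → 1, fb=0
9: 1111000101011101000 → 1, fb=1
10: 1110001010111010001 → 1, fb=1
11: 1100010101110100011 → 1, fb=1
12: 1000101011101000111 → 1, fb=1
13: 0001010111010001111 → 0, fb=0
14: 0010101110100011110 → 0, fb=0
15: 0101011101000111100 → 0, fb=1
16: 1010111010001111001 → 1, fb=1
17: 0101110100011110011 → 0, fb=1
18: 1011101000111100111 → 1, fb=1
19: 0111010001111001111 → 0, fb=0
20: 1110100011110011110 → 1, fb=1
21: 1101000111100111101 → 1, fb=1
22: 1010001111001111011 → 1, fb=0
23: 0100011110011110110 → 0, fb=0
24: 1000111100111101100 → 1, fb=1
25: 0001111001111011001 → 0, fb=0
26: 0011110011110110010 → 0, fb=0
27: 0111100111101100100 → 0, fb=0
28: 1111001111011001000 → 1, fb=1
29: 1110011110110010001 → 1, fb=1
30: 1100111101100100011 → 1, fb=1
31: 1001111011001000111 → 1, fb=1
32: 0011110110010001111 → 0, fb=0
33: 0111101100100011110 → 0, fb=0
34: 1111011001000111100 → 1, fb=0
35: 1110110010001111000 → 1, fb=0
36: 1101100100011110000 → 1, fb=0
37: 1011001000111100000 → 1, fb=1
38: 0110010001111000001 → 0, fb=1
39: 1100100011110000011 → 1, fb=1
40: 1001000111100000111 → 1, fb=1
41: 0010001111000001111 → 0, fb=0
42: 0100011110000011110 → 0, fb=0
43: 1000111100000111100 → 1, fb=0
44: 0001111000001111000 → 0, fb=1
45: 0011110000011110001 → 0, fb=0
46: 0111100000111100010 → 0, fb=1
47: 1111000001111000101 → 1, fb=0
48: 1110000011110001010 → 1, fb=0
49: 1100000111100010100 → 1, fb=0
50: 1000001111000101000 → 1, fb=1
51: 0000011110001010001 → 0, fb=0
52: 0000111100010100010 → 0, fb=1
53: 0001111000101000101 → 0, fb=1
54: 0011110001010001011 → 0, fb=0
55: 0111100010100010110 → 0, fb=0
56: 1111000101000101100 → 1, fb=1
57: 1110001010001011001 → 1, fb=1
58: 1100010100010110011 → 1, fb=0
59: 1000101000101100110 → 1, fb=0
60: 0001010001011001100 → 0, fb=0
61: 0010100010110011000 → 0, fb=1
62: 0101000101100110001 → 0, fb=0
63: 1010001011001100010 → 1, fb=0
64: 0100010110011000100 → 0, fb=0
65: 1000101100110001000 → 1, fb=1
66: 0001011001100010001 → 0, fb=0
67: 0010110011000100010 → 0, fb=1
68: 0101100110001000101 → 0, fb=1
69: 1011001100010001011 → 1, fb=1
70: 0110011000100010111 → 0, fb=1
71: 1100110001000101111 → 1, fb=1
72: 1001100010001011111 → 1, fb=0
73: 0011000100010111110 → 0, fb=0
74: 0110001000101111100 → 0, fb=1
75: 1100010001011111001 → 1, fb=1
76: 1000100010111110011 → 1, fb=0
77: 0001000101111100110 → 0, fb=1
78: 0010001011111001101 → 0, fb=1
79: 0100010111110011011 → 0, fb=1
80: 1000101111100110111 → 1, fb=0
81: 0001011111001101110 → 0, fb=1
82: 0010111110011011101 → 0, fb=0
83: 0101111100110111010 → 0, fb=0
84: 1011111001101110100 → 1, fb=0
85: 0111110011011101000 → 0, fb=0
86: 1111100110111010000 → 1, fb=0
87: 1111001101110100000 → 1, fb=1
88: 1110011011101000001 → 1, fb=0
89: 1100110111010000010 → 1, fb=0
90: 1001101110100000100 → 1, fb=1
91: 0011011101000001001 → 0, fb=1
92: 0110111010000010011 → 0, fb=1
93: 1101110100000100111 → 1, fb=1
94: 1011101000001001111 → 1, fb=1
95: 0111010000010011111 → 0, fb=1
96: 1110100000100111111 → 1, fb=0
97: 1101000001001111110 → 1, fb=1
98: 1010000010011111101 → 1, fb=1
99: 0100000100111111011 → 0, fb=1
100: 1000001001111110111 → 1, fb=0
101: 0000010011111101110 → 0, fb=1
102: 0000100111111011101 → 0, fb=0
103: 0001001111110111010 → 0, fb=0
104: 0010011111101110100 → 0, fb=1
105: 0100111111011101001 → 0, fb=1
106: 1001111110111010011 → 1, fb=0
107: 0011111101110100110 → 0, fb=1
108: 0111111011101001101 → 0, fb=1
109: 1111110111010011011 → 1, fb=0

10111000111110001010111010001111001111011001000111100000111100010100010110011000100010111110011011101000001001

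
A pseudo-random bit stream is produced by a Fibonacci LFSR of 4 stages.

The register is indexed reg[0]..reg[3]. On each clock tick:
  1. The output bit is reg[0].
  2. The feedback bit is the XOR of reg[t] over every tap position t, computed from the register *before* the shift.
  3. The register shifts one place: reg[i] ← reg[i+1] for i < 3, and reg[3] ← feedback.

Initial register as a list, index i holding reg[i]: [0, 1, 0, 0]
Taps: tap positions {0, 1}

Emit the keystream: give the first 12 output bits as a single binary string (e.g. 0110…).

010011010111

tick  register→output (feedback)
  0  0100→0 (1)
  1  1001→1 (1)
  2  0011→0 (0)
  3  0110→0 (1)
  4  1101→1 (0)
  5  1010→1 (1)
  6  0101→0 (1)
  7  1011→1 (1)
  8  0111→0 (1)
  9  1111→1 (0)
 10  1110→1 (0)
 11  1100→1 (0)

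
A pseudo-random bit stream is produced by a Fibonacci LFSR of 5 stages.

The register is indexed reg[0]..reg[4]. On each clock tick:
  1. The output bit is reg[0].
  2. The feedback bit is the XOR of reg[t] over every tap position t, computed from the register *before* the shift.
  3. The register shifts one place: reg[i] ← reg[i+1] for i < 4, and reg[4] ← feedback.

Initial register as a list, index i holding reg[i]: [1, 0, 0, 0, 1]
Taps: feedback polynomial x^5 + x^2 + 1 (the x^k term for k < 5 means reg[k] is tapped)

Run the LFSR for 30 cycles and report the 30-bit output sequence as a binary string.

tick  register→output (feedback)
  0  10001→1 (1)
  1  00011→0 (0)
  2  00110→0 (1)
  3  01101→0 (1)
  4  11011→1 (1)
  5  10111→1 (0)
  6  01110→0 (1)
  7  11101→1 (0)
  8  11010→1 (1)
  9  10101→1 (0)
 10  01010→0 (0)
 11  10100→1 (0)
 12  01000→0 (0)
 13  10000→1 (1)
 14  00001→0 (0)
 15  00010→0 (0)
 16  00100→0 (1)
 17  01001→0 (0)
 18  10010→1 (1)
 19  00101→0 (1)
 20  01011→0 (0)
 21  10110→1 (0)
 22  01100→0 (1)
 23  11001→1 (1)
 24  10011→1 (1)
 25  00111→0 (1)
 26  01111→0 (1)
 27  11111→1 (0)
 28  11110→1 (0)
 29  11100→1 (0)

100011011101010000100101100111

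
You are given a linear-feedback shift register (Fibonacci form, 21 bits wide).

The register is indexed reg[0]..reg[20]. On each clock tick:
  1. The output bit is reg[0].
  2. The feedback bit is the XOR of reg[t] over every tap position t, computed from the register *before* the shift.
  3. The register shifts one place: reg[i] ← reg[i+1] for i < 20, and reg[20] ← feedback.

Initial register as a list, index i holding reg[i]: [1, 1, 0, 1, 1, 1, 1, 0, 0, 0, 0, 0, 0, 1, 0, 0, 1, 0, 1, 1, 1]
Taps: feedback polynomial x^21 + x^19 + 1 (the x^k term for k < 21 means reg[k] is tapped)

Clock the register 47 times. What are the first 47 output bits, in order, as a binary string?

11011110000001001011100011000000001011100101001

tick  register→output (feedback)
  0  110111100000010010111→1 (0)
  1  101111000000100101110→1 (0)
  2  011110000001001011100→0 (0)
  3  111100000010010111000→1 (1)
  4  111000000100101110001→1 (1)
  5  110000001001011100011→1 (0)
  6  100000010010111000110→1 (0)
  7  000000100101110001100→0 (0)
  8  000001001011100011000→0 (0)
  9  000010010111000110000→0 (0)
 10  000100101110001100000→0 (0)
 11  001001011100011000000→0 (0)
 12  010010111000110000000→0 (0)
 13  100101110001100000000→1 (1)
 14  001011100011000000001→0 (0)
 15  010111000110000000010→0 (1)
 16  101110001100000000101→1 (1)
 17  011100011000000001011→0 (1)
 18  111000110000000010111→1 (0)
 19  110001100000000101110→1 (0)
 20  100011000000001011100→1 (1)
 21  000110000000010111001→0 (0)
 22  001100000000101110010→0 (1)
 23  011000000001011100101→0 (0)
 24  110000000010111001010→1 (0)
 25  100000000101110010100→1 (1)
 26  000000001011100101001→0 (0)
 27  000000010111001010010→0 (1)
 28  000000101110010100101→0 (0)
 29  000001011100101001010→0 (1)
 30  000010111001010010101→0 (0)
 31  000101110010100101010→0 (1)
 32  001011100101001010101→0 (0)
 33  010111001010010101010→0 (1)
 34  101110010100101010101→1 (1)
 35  011100101001010101011→0 (1)
 36  111001010010101010111→1 (0)
 37  110010100101010101110→1 (0)
 38  100101001010101011100→1 (1)
 39  001010010101010111001→0 (0)
 40  010100101010101110010→0 (1)
 41  101001010101011100101→1 (1)
 42  010010101010111001011→0 (1)
 43  100101010101110010111→1 (0)
 44  001010101011100101110→0 (1)
 45  010101010111001011101→0 (0)
 46  101010101110010111010→1 (0)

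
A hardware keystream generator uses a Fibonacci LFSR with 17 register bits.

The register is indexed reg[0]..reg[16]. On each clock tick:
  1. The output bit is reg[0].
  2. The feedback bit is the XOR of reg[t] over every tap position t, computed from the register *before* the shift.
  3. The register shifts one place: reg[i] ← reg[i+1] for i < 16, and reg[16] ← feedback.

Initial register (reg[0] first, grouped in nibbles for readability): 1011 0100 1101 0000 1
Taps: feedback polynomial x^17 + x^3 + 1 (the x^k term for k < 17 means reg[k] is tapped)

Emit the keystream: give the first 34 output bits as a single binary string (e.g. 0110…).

k : reg_k → out_k, fb_k
0: 10110100110100001 → 1, fb=0
1: 01101001101000010 → 0, fb=0
2: 11010011010000100 → 1, fb=0
3: 10100110100001000 → 1, fb=1
4: 01001101000010001 → 0, fb=0
5: 10011010000100010 → 1, fb=0
6: 00110100001000100 → 0, fb=1
7: 01101000010001001 → 0, fb=0
8: 11010000100010010 → 1, fb=0
9: 10100001000100100 → 1, fb=1
10: 01000010001001001 → 0, fb=0
11: 10000100010010010 → 1, fb=1
12: 00001000100100101 → 0, fb=0
13: 00010001001001010 → 0, fb=1
14: 00100010010010101 → 0, fb=0
15: 01000100100101010 → 0, fb=0
16: 10001001001010100 → 1, fb=1
17: 00010010010101001 → 0, fb=1
18: 00100100101010011 → 0, fb=0
19: 01001001010100110 → 0, fb=0
20: 10010010101001100 → 1, fb=0
21: 00100101010011000 → 0, fb=0
22: 01001010100110000 → 0, fb=0
23: 10010101001100000 → 1, fb=0
24: 00101010011000000 → 0, fb=0
25: 01010100110000000 → 0, fb=1
26: 10101001100000001 → 1, fb=1
27: 01010011000000011 → 0, fb=1
28: 10100110000000111 → 1, fb=1
29: 01001100000001111 → 0, fb=0
30: 10011000000011110 → 1, fb=0
31: 00110000000111100 → 0, fb=1
32: 01100000001111001 → 0, fb=0
33: 11000000011110010 → 1, fb=1

1011010011010000100010010010101001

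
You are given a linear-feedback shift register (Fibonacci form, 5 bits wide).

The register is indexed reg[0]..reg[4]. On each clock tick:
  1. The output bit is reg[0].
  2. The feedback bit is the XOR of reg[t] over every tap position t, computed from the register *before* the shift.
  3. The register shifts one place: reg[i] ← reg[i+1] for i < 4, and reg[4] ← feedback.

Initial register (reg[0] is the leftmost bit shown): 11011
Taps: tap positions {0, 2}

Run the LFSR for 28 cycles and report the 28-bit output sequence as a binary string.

tick  register→output (feedback)
  0  11011→1 (1)
  1  10111→1 (0)
  2  01110→0 (1)
  3  11101→1 (0)
  4  11010→1 (1)
  5  10101→1 (0)
  6  01010→0 (0)
  7  10100→1 (0)
  8  01000→0 (0)
  9  10000→1 (1)
 10  00001→0 (0)
 11  00010→0 (0)
 12  00100→0 (1)
 13  01001→0 (0)
 14  10010→1 (1)
 15  00101→0 (1)
 16  01011→0 (0)
 17  10110→1 (0)
 18  01100→0 (1)
 19  11001→1 (1)
 20  10011→1 (1)
 21  00111→0 (1)
 22  01111→0 (1)
 23  11111→1 (0)
 24  11110→1 (0)
 25  11100→1 (0)
 26  11000→1 (1)
 27  10001→1 (1)

1101110101000010010110011111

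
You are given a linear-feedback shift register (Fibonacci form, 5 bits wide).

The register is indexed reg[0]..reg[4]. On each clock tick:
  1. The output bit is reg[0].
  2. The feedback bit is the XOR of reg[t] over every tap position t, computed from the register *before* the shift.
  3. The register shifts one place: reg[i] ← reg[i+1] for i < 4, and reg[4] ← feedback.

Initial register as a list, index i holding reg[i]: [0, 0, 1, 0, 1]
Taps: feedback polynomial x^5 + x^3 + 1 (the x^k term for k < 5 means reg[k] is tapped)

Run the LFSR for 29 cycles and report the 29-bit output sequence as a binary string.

00101011101100011111001101001

step | reg (before) | out | fb
   0 | 00101 | 0 | 0
   1 | 01010 | 0 | 1
   2 | 10101 | 1 | 1
   3 | 01011 | 0 | 1
   4 | 10111 | 1 | 0
   5 | 01110 | 0 | 1
   6 | 11101 | 1 | 1
   7 | 11011 | 1 | 0
   8 | 10110 | 1 | 0
   9 | 01100 | 0 | 0
  10 | 11000 | 1 | 1
  11 | 10001 | 1 | 1
  12 | 00011 | 0 | 1
  13 | 00111 | 0 | 1
  14 | 01111 | 0 | 1
  15 | 11111 | 1 | 0
  16 | 11110 | 1 | 0
  17 | 11100 | 1 | 1
  18 | 11001 | 1 | 1
  19 | 10011 | 1 | 0
  20 | 00110 | 0 | 1
  21 | 01101 | 0 | 0
  22 | 11010 | 1 | 0
  23 | 10100 | 1 | 1
  24 | 01001 | 0 | 0
  25 | 10010 | 1 | 0
  26 | 00100 | 0 | 0
  27 | 01000 | 0 | 0
  28 | 10000 | 1 | 1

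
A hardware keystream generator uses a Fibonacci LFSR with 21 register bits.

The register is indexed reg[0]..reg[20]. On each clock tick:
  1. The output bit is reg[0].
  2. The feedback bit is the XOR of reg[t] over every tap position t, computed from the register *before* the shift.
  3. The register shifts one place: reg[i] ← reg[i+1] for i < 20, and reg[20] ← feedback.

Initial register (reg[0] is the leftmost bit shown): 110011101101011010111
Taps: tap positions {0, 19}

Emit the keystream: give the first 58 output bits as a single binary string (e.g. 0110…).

1100111011010110101110000110110111000100111111000111001010

k : reg_k → out_k, fb_k
0: 110011101101011010111 → 1, fb=0
1: 100111011010110101110 → 1, fb=0
2: 001110110101101011100 → 0, fb=0
3: 011101101011010111000 → 0, fb=0
4: 111011010110101110000 → 1, fb=1
5: 110110101101011100001 → 1, fb=1
6: 101101011010111000011 → 1, fb=0
7: 011010110101110000110 → 0, fb=1
8: 110101101011100001101 → 1, fb=1
9: 101011010111000011011 → 1, fb=0
10: 010110101110000110110 → 0, fb=1
11: 101101011100001101101 → 1, fb=1
12: 011010111000011011011 → 0, fb=1
13: 110101110000110110111 → 1, fb=0
14: 101011100001101101110 → 1, fb=0
15: 010111000011011011100 → 0, fb=0
16: 101110000110110111000 → 1, fb=1
17: 011100001101101110001 → 0, fb=0
18: 111000011011011100010 → 1, fb=0
19: 110000110110111000100 → 1, fb=1
20: 100001101101110001001 → 1, fb=1
21: 000011011011100010011 → 0, fb=1
22: 000110110111000100111 → 0, fb=1
23: 001101101110001001111 → 0, fb=1
24: 011011011100010011111 → 0, fb=1
25: 110110111000100111111 → 1, fb=0
26: 101101110001001111110 → 1, fb=0
27: 011011100010011111100 → 0, fb=0
28: 110111000100111111000 → 1, fb=1
29: 101110001001111110001 → 1, fb=1
30: 011100010011111100011 → 0, fb=1
31: 111000100111111000111 → 1, fb=0
32: 110001001111110001110 → 1, fb=0
33: 100010011111100011100 → 1, fb=1
34: 000100111111000111001 → 0, fb=0
35: 001001111110001110010 → 0, fb=1
36: 010011111100011100101 → 0, fb=0
37: 100111111000111001010 → 1, fb=0
38: 001111110001110010100 → 0, fb=0
39: 011111100011100101000 → 0, fb=0
40: 111111000111001010000 → 1, fb=1
41: 111110001110010100001 → 1, fb=1
42: 111100011100101000011 → 1, fb=0
43: 111000111001010000110 → 1, fb=0
44: 110001110010100001100 → 1, fb=1
45: 100011100101000011001 → 1, fb=1
46: 000111001010000110011 → 0, fb=1
47: 001110010100001100111 → 0, fb=1
48: 011100101000011001111 → 0, fb=1
49: 111001010000110011111 → 1, fb=0
50: 110010100001100111110 → 1, fb=0
51: 100101000011001111100 → 1, fb=1
52: 001010000110011111001 → 0, fb=0
53: 010100001100111110010 → 0, fb=1
54: 101000011001111100101 → 1, fb=1
55: 010000110011111001011 → 0, fb=1
56: 100001100111110010111 → 1, fb=0
57: 000011001111100101110 → 0, fb=1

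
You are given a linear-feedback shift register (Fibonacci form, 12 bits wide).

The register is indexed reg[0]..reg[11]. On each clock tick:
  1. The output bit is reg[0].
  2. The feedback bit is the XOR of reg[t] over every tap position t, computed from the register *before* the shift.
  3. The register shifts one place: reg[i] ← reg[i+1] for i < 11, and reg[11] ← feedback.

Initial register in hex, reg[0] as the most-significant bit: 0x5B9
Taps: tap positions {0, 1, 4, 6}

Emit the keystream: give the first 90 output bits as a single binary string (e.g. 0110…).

010110111001101100111101000111010001101100000101110000100010111011110010000010110100011110

k : reg_k → out_k, fb_k
0: 010110111001 → 0, fb=1
1: 101101110011 → 1, fb=0
2: 011011100110 → 0, fb=1
3: 110111001101 → 1, fb=1
4: 101110011011 → 1, fb=0
5: 011100110110 → 0, fb=0
6: 111001101100 → 1, fb=1
7: 110011011001 → 1, fb=1
8: 100110110011 → 1, fb=1
9: 001101100111 → 0, fb=1
10: 011011001111 → 0, fb=0
11: 110110011110 → 1, fb=1
12: 101100111101 → 1, fb=0
13: 011001111010 → 0, fb=0
14: 110011110100 → 1, fb=0
15: 100111101000 → 1, fb=1
16: 001111010001 → 0, fb=1
17: 011110100011 → 0, fb=1
18: 111101000111 → 1, fb=0
19: 111010001110 → 1, fb=1
20: 110100011101 → 1, fb=0
21: 101000111010 → 1, fb=0
22: 010001110100 → 0, fb=0
23: 100011101000 → 1, fb=1
24: 000111010001 → 0, fb=1
25: 001110100011 → 0, fb=0
26: 011101000110 → 0, fb=1
27: 111010001101 → 1, fb=1
28: 110100011011 → 1, fb=0
29: 101000110110 → 1, fb=0
30: 010001101100 → 0, fb=0
31: 100011011000 → 1, fb=0
32: 000110110000 → 0, fb=0
33: 001101100000 → 0, fb=1
34: 011011000001 → 0, fb=0
35: 110110000010 → 1, fb=1
36: 101100000101 → 1, fb=1
37: 011000001011 → 0, fb=1
38: 110000010111 → 1, fb=0
39: 100000101110 → 1, fb=0
40: 000001011100 → 0, fb=0
41: 000010111000 → 0, fb=0
42: 000101110000 → 0, fb=1
43: 001011100001 → 0, fb=0
44: 010111000010 → 0, fb=0
45: 101110000100 → 1, fb=0
46: 011100001000 → 0, fb=1
47: 111000010001 → 1, fb=0
48: 110000100010 → 1, fb=1
49: 100001000101 → 1, fb=1
50: 000010001011 → 0, fb=1
51: 000100010111 → 0, fb=0
52: 001000101110 → 0, fb=1
53: 010001011101 → 0, fb=1
54: 100010111011 → 1, fb=1
55: 000101110111 → 0, fb=1
56: 001011101111 → 0, fb=0
57: 010111011110 → 0, fb=0
58: 101110111100 → 1, fb=1
59: 011101111001 → 0, fb=0
60: 111011110010 → 1, fb=0
61: 110111100100 → 1, fb=0
62: 101111001000 → 1, fb=0
63: 011110010000 → 0, fb=0
64: 111100100000 → 1, fb=1
65: 111001000001 → 1, fb=0
66: 110010000010 → 1, fb=1
67: 100100000101 → 1, fb=1
68: 001000001011 → 0, fb=0
69: 010000010110 → 0, fb=1
70: 100000101101 → 1, fb=0
71: 000001011010 → 0, fb=0
72: 000010110100 → 0, fb=0
73: 000101101000 → 0, fb=1
74: 001011010001 → 0, fb=1
75: 010110100011 → 0, fb=1
76: 101101000111 → 1, fb=1
77: 011010001111 → 0, fb=0
78: 110100011110 → 1, fb=0
79: 101000111100 → 1, fb=0
80: 010001111000 → 0, fb=0
81: 100011110000 → 1, fb=1
82: 000111100001 → 0, fb=0
83: 001111000010 → 0, fb=1
84: 011110000101 → 0, fb=0
85: 111100001010 → 1, fb=0
86: 111000010100 → 1, fb=0
87: 110000101000 → 1, fb=1
88: 100001010001 → 1, fb=1
89: 000010100011 → 0, fb=0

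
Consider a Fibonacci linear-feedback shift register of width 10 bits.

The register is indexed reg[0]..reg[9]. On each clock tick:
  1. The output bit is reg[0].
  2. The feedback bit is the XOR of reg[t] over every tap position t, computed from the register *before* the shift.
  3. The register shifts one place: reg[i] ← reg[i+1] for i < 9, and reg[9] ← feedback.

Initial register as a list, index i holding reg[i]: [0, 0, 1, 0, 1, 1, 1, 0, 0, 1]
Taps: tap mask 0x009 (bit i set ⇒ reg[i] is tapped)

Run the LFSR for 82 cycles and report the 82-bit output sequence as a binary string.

k : reg_k → out_k, fb_k
0: 0010111001 → 0, fb=0
1: 0101110010 → 0, fb=1
2: 1011100101 → 1, fb=0
3: 0111001010 → 0, fb=1
4: 1110010101 → 1, fb=1
5: 1100101011 → 1, fb=1
6: 1001010111 → 1, fb=0
7: 0010101110 → 0, fb=0
8: 0101011100 → 0, fb=1
9: 1010111001 → 1, fb=1
10: 0101110011 → 0, fb=1
11: 1011100111 → 1, fb=0
12: 0111001110 → 0, fb=1
13: 1110011101 → 1, fb=1
14: 1100111011 → 1, fb=1
15: 1001110111 → 1, fb=0
16: 0011101110 → 0, fb=1
17: 0111011101 → 0, fb=1
18: 1110111011 → 1, fb=1
19: 1101110111 → 1, fb=0
20: 1011101110 → 1, fb=0
21: 0111011100 → 0, fb=1
22: 1110111001 → 1, fb=1
23: 1101110011 → 1, fb=0
24: 1011100110 → 1, fb=0
25: 0111001100 → 0, fb=1
26: 1110011001 → 1, fb=1
27: 1100110011 → 1, fb=1
28: 1001100111 → 1, fb=0
29: 0011001110 → 0, fb=1
30: 0110011101 → 0, fb=0
31: 1100111010 → 1, fb=1
32: 1001110101 → 1, fb=0
33: 0011101010 → 0, fb=1
34: 0111010101 → 0, fb=1
35: 1110101011 → 1, fb=1
36: 1101010111 → 1, fb=0
37: 1010101110 → 1, fb=1
38: 0101011101 → 0, fb=1
39: 1010111011 → 1, fb=1
40: 0101110111 → 0, fb=1
41: 1011101111 → 1, fb=0
42: 0111011110 → 0, fb=1
43: 1110111101 → 1, fb=1
44: 1101111011 → 1, fb=0
45: 1011110110 → 1, fb=0
46: 0111101100 → 0, fb=1
47: 1111011001 → 1, fb=0
48: 1110110010 → 1, fb=1
49: 1101100101 → 1, fb=0
50: 1011001010 → 1, fb=0
51: 0110010100 → 0, fb=0
52: 1100101000 → 1, fb=1
53: 1001010001 → 1, fb=0
54: 0010100010 → 0, fb=0
55: 0101000100 → 0, fb=1
56: 1010001001 → 1, fb=1
57: 0100010011 → 0, fb=0
58: 1000100110 → 1, fb=1
59: 0001001101 → 0, fb=1
60: 0010011011 → 0, fb=0
61: 0100110110 → 0, fb=0
62: 1001101100 → 1, fb=0
63: 0011011000 → 0, fb=1
64: 0110110001 → 0, fb=0
65: 1101100010 → 1, fb=0
66: 1011000100 → 1, fb=0
67: 0110001000 → 0, fb=0
68: 1100010000 → 1, fb=1
69: 1000100001 → 1, fb=1
70: 0001000011 → 0, fb=1
71: 0010000111 → 0, fb=0
72: 0100001110 → 0, fb=0
73: 1000011100 → 1, fb=1
74: 0000111001 → 0, fb=0
75: 0001110010 → 0, fb=1
76: 0011100101 → 0, fb=1
77: 0111001011 → 0, fb=1
78: 1110010111 → 1, fb=1
79: 1100101111 → 1, fb=1
80: 1001011111 → 1, fb=0
81: 0010111110 → 0, fb=0

0010111001010111001110111011100110011101010111011110110010100010011011000100001110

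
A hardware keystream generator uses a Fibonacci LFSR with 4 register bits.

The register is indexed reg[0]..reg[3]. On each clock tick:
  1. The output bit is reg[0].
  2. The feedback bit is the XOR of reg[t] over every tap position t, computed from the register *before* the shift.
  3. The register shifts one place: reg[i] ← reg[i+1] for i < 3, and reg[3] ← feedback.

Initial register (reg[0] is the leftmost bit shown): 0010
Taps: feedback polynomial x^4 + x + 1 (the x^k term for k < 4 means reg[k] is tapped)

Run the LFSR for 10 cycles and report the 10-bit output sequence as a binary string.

tick  register→output (feedback)
  0  0010→0 (0)
  1  0100→0 (1)
  2  1001→1 (1)
  3  0011→0 (0)
  4  0110→0 (1)
  5  1101→1 (0)
  6  1010→1 (1)
  7  0101→0 (1)
  8  1011→1 (1)
  9  0111→0 (1)

0010011010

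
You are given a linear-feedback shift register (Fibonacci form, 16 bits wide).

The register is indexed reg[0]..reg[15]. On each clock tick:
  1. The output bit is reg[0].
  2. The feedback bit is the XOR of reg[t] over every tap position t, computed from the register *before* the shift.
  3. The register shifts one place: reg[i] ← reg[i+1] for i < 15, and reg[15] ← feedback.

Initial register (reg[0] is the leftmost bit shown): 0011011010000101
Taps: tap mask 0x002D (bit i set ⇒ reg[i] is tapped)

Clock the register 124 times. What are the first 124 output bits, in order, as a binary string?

0011011010000101100010000000111011101001100111110011000011111100011010110110001111110001100011011000101001100110101111000001

tick  register→output (feedback)
  0  0011011010000101→0 (1)
  1  0110110100001011→0 (0)
  2  1101101000010110→1 (0)
  3  1011010000101100→1 (0)
  4  0110100001011000→0 (1)
  5  1101000010110001→1 (0)
  6  1010000101100010→1 (0)
  7  0100001011000100→0 (0)
  8  1000010110001000→1 (0)
  9  0000101100010000→0 (0)
 10  0001011000100000→0 (0)
 11  0010110001000000→0 (0)
 12  0101100010000000→0 (1)
 13  1011000100000001→1 (1)
 14  0110001000000011→0 (1)
 15  1100010000000111→1 (0)
 16  1000100000001110→1 (1)
 17  0001000000011101→0 (1)
 18  0010000000111011→0 (1)
 19  0100000001110111→0 (0)
 20  1000000011101110→1 (1)
 21  0000000111011101→0 (0)
 22  0000001110111010→0 (0)
 23  0000011101110100→0 (1)
 24  0000111011101001→0 (1)
 25  0001110111010011→0 (0)
 26  0011101110100110→0 (0)
 27  0111011101001100→0 (1)
 28  1110111010011001→1 (1)
 29  1101110100110011→1 (1)
 30  1011101001100111→1 (1)
 31  0111010011001111→0 (1)
 32  1110100110011111→1 (0)
 33  1101001100111110→1 (0)
 34  1010011001111100→1 (1)
 35  0100110011111001→0 (1)
 36  1001100111110011→1 (0)
 37  0011001111100110→0 (0)
 38  0110011111001100→0 (0)
 39  1100111110011000→1 (0)
 40  1001111100110000→1 (1)
 41  0011111001100001→0 (1)
 42  0111110011000011→0 (1)
 43  1111100110000111→1 (1)
 44  1111001100001111→1 (1)
 45  1110011000011111→1 (1)
 46  1100110000111111→1 (0)
 47  1001100001111110→1 (0)
 48  0011000011111100→0 (0)
 49  0110000111111000→0 (1)
 50  1100001111110001→1 (1)
 51  1000011111100011→1 (0)
 52  0000111111000110→0 (1)
 53  0001111110001101→0 (0)
 54  0011111100011010→0 (1)
 55  0111111000110101→0 (1)
 56  1111110001101011→1 (0)
 57  1111100011010110→1 (1)
 58  1111000110101101→1 (1)
 59  1110001101011011→1 (0)
 60  1100011010110110→1 (0)
 61  1000110101101100→1 (0)
 62  0001101011011000→0 (1)
 63  0011010110110001→0 (1)
 64  0110101101100011→0 (1)
 65  1101011011000111→1 (1)
 66  1010110110001111→1 (1)
 67  0101101100011111→0 (1)
 68  1011011000111111→1 (0)
 69  0110110001111110→0 (0)
 70  1101100011111100→1 (0)
 71  1011000111111000→1 (1)
 72  0110001111110001→0 (1)
 73  1100011111100011→1 (0)
 74  1000111111000110→1 (0)
 75  0001111110001100→0 (0)
 76  0011111100011000→0 (1)
 77  0111111000110001→0 (1)
 78  1111110001100011→1 (0)
 79  1111100011000110→1 (1)
 80  1111000110001101→1 (1)
 81  1110001100011011→1 (0)
 82  1100011000110110→1 (0)
 83  1000110001101100→1 (0)
 84  0001100011011000→0 (1)
 85  0011000110110001→0 (0)
 86  0110001101100010→0 (1)
 87  1100011011000101→1 (0)
 88  1000110110001010→1 (0)
 89  0001101100010100→0 (1)
 90  0011011000101001→0 (1)
 91  0110110001010011→0 (0)
 92  1101100010100110→1 (0)
 93  1011000101001100→1 (1)
 94  0110001010011001→0 (1)
 95  1100010100110011→1 (0)
 96  1000101001100110→1 (1)
 97  0001010011001101→0 (0)
 98  0010100110011010→0 (1)
 99  0101001100110101→0 (1)
100  1010011001101011→1 (1)
101  0100110011010111→0 (1)
102  1001100110101111→1 (0)
103  0011001101011110→0 (0)
104  0110011010111100→0 (0)
105  1100110101111000→1 (0)
106  1001101011110000→1 (0)
107  0011010111100000→0 (1)
108  0110101111000001→0 (1)
109  1101011110000011→1 (1)
110  1010111100000111→1 (1)
111  0101111000001111→0 (0)
112  1011110000011110→1 (0)
113  0111100000111100→0 (0)
114  1111000001111000→1 (1)
115  1110000011110001→1 (0)
116  1100000111100010→1 (1)
117  1000001111000101→1 (1)
118  0000011110001011→0 (1)
119  0000111100010111→0 (1)
120  0001111000101111→0 (0)
121  0011110001011110→0 (1)
122  0111100010111101→0 (0)
123  1111000101111010→1 (1)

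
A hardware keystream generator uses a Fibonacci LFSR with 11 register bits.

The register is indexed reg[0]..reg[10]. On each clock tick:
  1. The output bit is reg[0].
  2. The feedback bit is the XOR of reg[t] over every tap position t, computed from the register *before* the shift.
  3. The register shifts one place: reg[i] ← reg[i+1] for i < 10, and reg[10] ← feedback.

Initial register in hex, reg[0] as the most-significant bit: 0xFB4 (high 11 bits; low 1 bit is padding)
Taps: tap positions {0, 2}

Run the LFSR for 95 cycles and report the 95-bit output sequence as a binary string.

11111011010000101100100100111101101110010110101110011000101111110100100001001101001011110011001

k : reg_k → out_k, fb_k
0: 11111011010 → 1, fb=0
1: 11110110100 → 1, fb=0
2: 11101101000 → 1, fb=0
3: 11011010000 → 1, fb=1
4: 10110100001 → 1, fb=0
5: 01101000010 → 0, fb=1
6: 11010000101 → 1, fb=1
7: 10100001011 → 1, fb=0
8: 01000010110 → 0, fb=0
9: 10000101100 → 1, fb=1
10: 00001011001 → 0, fb=0
11: 00010110010 → 0, fb=0
12: 00101100100 → 0, fb=1
13: 01011001001 → 0, fb=0
14: 10110010010 → 1, fb=0
15: 01100100100 → 0, fb=1
16: 11001001001 → 1, fb=1
17: 10010010011 → 1, fb=1
18: 00100100111 → 0, fb=1
19: 01001001111 → 0, fb=0
20: 10010011110 → 1, fb=1
21: 00100111101 → 0, fb=1
22: 01001111011 → 0, fb=0
23: 10011110110 → 1, fb=1
24: 00111101101 → 0, fb=1
25: 01111011011 → 0, fb=1
26: 11110110111 → 1, fb=0
27: 11101101110 → 1, fb=0
28: 11011011100 → 1, fb=1
29: 10110111001 → 1, fb=0
30: 01101110010 → 0, fb=1
31: 11011100101 → 1, fb=1
32: 10111001011 → 1, fb=0
33: 01110010110 → 0, fb=1
34: 11100101101 → 1, fb=0
35: 11001011010 → 1, fb=1
36: 10010110101 → 1, fb=1
37: 00101101011 → 0, fb=1
38: 01011010111 → 0, fb=0
39: 10110101110 → 1, fb=0
40: 01101011100 → 0, fb=1
41: 11010111001 → 1, fb=1
42: 10101110011 → 1, fb=0
43: 01011100110 → 0, fb=0
44: 10111001100 → 1, fb=0
45: 01110011000 → 0, fb=1
46: 11100110001 → 1, fb=0
47: 11001100010 → 1, fb=1
48: 10011000101 → 1, fb=1
49: 00110001011 → 0, fb=1
50: 01100010111 → 0, fb=1
51: 11000101111 → 1, fb=1
52: 10001011111 → 1, fb=1
53: 00010111111 → 0, fb=0
54: 00101111110 → 0, fb=1
55: 01011111101 → 0, fb=0
56: 10111111010 → 1, fb=0
57: 01111110100 → 0, fb=1
58: 11111101001 → 1, fb=0
59: 11111010010 → 1, fb=0
60: 11110100100 → 1, fb=0
61: 11101001000 → 1, fb=0
62: 11010010000 → 1, fb=1
63: 10100100001 → 1, fb=0
64: 01001000010 → 0, fb=0
65: 10010000100 → 1, fb=1
66: 00100001001 → 0, fb=1
67: 01000010011 → 0, fb=0
68: 10000100110 → 1, fb=1
69: 00001001101 → 0, fb=0
70: 00010011010 → 0, fb=0
71: 00100110100 → 0, fb=1
72: 01001101001 → 0, fb=0
73: 10011010010 → 1, fb=1
74: 00110100101 → 0, fb=1
75: 01101001011 → 0, fb=1
76: 11010010111 → 1, fb=1
77: 10100101111 → 1, fb=0
78: 01001011110 → 0, fb=0
79: 10010111100 → 1, fb=1
80: 00101111001 → 0, fb=1
81: 01011110011 → 0, fb=0
82: 10111100110 → 1, fb=0
83: 01111001100 → 0, fb=1
84: 11110011001 → 1, fb=0
85: 11100110010 → 1, fb=0
86: 11001100100 → 1, fb=1
87: 10011001001 → 1, fb=1
88: 00110010011 → 0, fb=1
89: 01100100111 → 0, fb=1
90: 11001001111 → 1, fb=1
91: 10010011111 → 1, fb=1
92: 00100111111 → 0, fb=1
93: 01001111111 → 0, fb=0
94: 10011111110 → 1, fb=1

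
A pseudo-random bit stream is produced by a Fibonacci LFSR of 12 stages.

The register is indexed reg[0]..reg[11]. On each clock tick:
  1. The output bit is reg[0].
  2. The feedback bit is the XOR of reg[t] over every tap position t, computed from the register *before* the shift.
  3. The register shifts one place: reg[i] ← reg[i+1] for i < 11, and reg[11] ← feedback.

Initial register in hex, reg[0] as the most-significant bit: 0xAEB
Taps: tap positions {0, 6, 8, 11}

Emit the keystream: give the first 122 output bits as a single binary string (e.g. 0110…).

10101110101100100000001000001111010011100011010110110100100000011001101010010011011000110000110010001100001011001101011101

k : reg_k → out_k, fb_k
0: 101011101011 → 1, fb=0
1: 010111010110 → 0, fb=0
2: 101110101100 → 1, fb=1
3: 011101011001 → 0, fb=0
4: 111010110010 → 1, fb=0
5: 110101100100 → 1, fb=0
6: 101011001000 → 1, fb=0
7: 010110010000 → 0, fb=0
8: 101100100000 → 1, fb=0
9: 011001000000 → 0, fb=0
10: 110010000000 → 1, fb=1
11: 100100000001 → 1, fb=0
12: 001000000010 → 0, fb=0
13: 010000000100 → 0, fb=0
14: 100000001000 → 1, fb=0
15: 000000010000 → 0, fb=0
16: 000000100000 → 0, fb=1
17: 000001000001 → 0, fb=1
18: 000010000011 → 0, fb=1
19: 000100000111 → 0, fb=1
20: 001000001111 → 0, fb=0
21: 010000011110 → 0, fb=1
22: 100000111101 → 1, fb=0
23: 000001111010 → 0, fb=0
24: 000011110100 → 0, fb=1
25: 000111101001 → 0, fb=1
26: 001111010011 → 0, fb=1
27: 011110100111 → 0, fb=0
28: 111101001110 → 1, fb=0
29: 111010011100 → 1, fb=0
30: 110100111000 → 1, fb=1
31: 101001110001 → 1, fb=1
32: 010011100011 → 0, fb=0
33: 100111000110 → 1, fb=1
34: 001110001101 → 0, fb=0
35: 011100011010 → 0, fb=1
36: 111000110101 → 1, fb=1
37: 110001101011 → 1, fb=0
38: 100011010110 → 1, fb=1
39: 000110101101 → 0, fb=1
40: 001101011011 → 0, fb=0
41: 011010110110 → 0, fb=1
42: 110101101101 → 1, fb=0
43: 101011011010 → 1, fb=0
44: 010110110100 → 0, fb=1
45: 101101101001 → 1, fb=0
46: 011011010010 → 0, fb=0
47: 110110100100 → 1, fb=0
48: 101101001000 → 1, fb=0
49: 011010010000 → 0, fb=0
50: 110100100000 → 1, fb=0
51: 101001000000 → 1, fb=1
52: 010010000001 → 0, fb=1
53: 100100000011 → 1, fb=0
54: 001000000110 → 0, fb=0
55: 010000001100 → 0, fb=1
56: 100000011001 → 1, fb=1
57: 000000110011 → 0, fb=0
58: 000001100110 → 0, fb=1
59: 000011001101 → 0, fb=0
60: 000110011010 → 0, fb=1
61: 001100110101 → 0, fb=0
62: 011001101010 → 0, fb=0
63: 110011010100 → 1, fb=1
64: 100110101001 → 1, fb=0
65: 001101010010 → 0, fb=0
66: 011010100100 → 0, fb=1
67: 110101001001 → 1, fb=1
68: 101010010011 → 1, fb=0
69: 010100100110 → 0, fb=1
70: 101001001101 → 1, fb=1
71: 010010011011 → 0, fb=0
72: 100100110110 → 1, fb=0
73: 001001101100 → 0, fb=0
74: 010011011000 → 0, fb=1
75: 100110110001 → 1, fb=1
76: 001101100011 → 0, fb=0
77: 011011000110 → 0, fb=0
78: 110110001100 → 1, fb=0
79: 101100011000 → 1, fb=0
80: 011000110000 → 0, fb=1
81: 110001100001 → 1, fb=1
82: 100011000011 → 1, fb=0
83: 000110000110 → 0, fb=0
84: 001100001100 → 0, fb=1
85: 011000011001 → 0, fb=0
86: 110000110010 → 1, fb=0
87: 100001100100 → 1, fb=0
88: 000011001000 → 0, fb=1
89: 000110010001 → 0, fb=1
90: 001100100011 → 0, fb=0
91: 011001000110 → 0, fb=0
92: 110010001100 → 1, fb=0
93: 100100011000 → 1, fb=0
94: 001000110000 → 0, fb=1
95: 010001100001 → 0, fb=0
96: 100011000010 → 1, fb=1
97: 000110000101 → 0, fb=1
98: 001100001011 → 0, fb=0
99: 011000010110 → 0, fb=0
100: 110000101100 → 1, fb=1
101: 100001011001 → 1, fb=1
102: 000010110011 → 0, fb=0
103: 000101100110 → 0, fb=1
104: 001011001101 → 0, fb=0
105: 010110011010 → 0, fb=1
106: 101100110101 → 1, fb=1
107: 011001101011 → 0, fb=1
108: 110011010111 → 1, fb=0
109: 100110101110 → 1, fb=1
110: 001101011101 → 0, fb=0
111: 011010111010 → 0, fb=0
112: 110101110100 → 1, fb=0
113: 101011101000 → 1, fb=1
114: 010111010001 → 0, fb=1
115: 101110100011 → 1, fb=1
116: 011101000111 → 0, fb=1
117: 111010001111 → 1, fb=1
118: 110100011111 → 1, fb=1
119: 101000111111 → 1, fb=0
120: 010001111110 → 0, fb=0
121: 100011111100 → 1, fb=1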